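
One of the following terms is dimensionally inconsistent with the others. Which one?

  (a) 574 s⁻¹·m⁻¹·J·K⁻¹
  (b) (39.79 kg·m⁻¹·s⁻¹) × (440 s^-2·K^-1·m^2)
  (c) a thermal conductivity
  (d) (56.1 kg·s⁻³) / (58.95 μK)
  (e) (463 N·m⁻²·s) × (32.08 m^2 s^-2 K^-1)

Dimensions:
  (a) J·s⁻¹·m⁻¹·K⁻¹ = N·m·s⁻¹·m⁻¹·K⁻¹ = kg·m·s⁻³·K⁻¹
  (b) [kg·m⁻¹·s⁻¹] · [m²·s⁻²·K⁻¹] = kg·m·s⁻³·K⁻¹
  (c) [thermal conductivity] = kg·m·s⁻³·K⁻¹
  (d) [kg·s⁻³] / [K] = kg·s⁻³·K⁻¹
  (e) [kg·m⁻¹·s⁻¹] · [m²·s⁻²·K⁻¹] = kg·m·s⁻³·K⁻¹
All reduce to kg·m·s⁻³·K⁻¹ except (d), which is kg·s⁻³·K⁻¹.

(d)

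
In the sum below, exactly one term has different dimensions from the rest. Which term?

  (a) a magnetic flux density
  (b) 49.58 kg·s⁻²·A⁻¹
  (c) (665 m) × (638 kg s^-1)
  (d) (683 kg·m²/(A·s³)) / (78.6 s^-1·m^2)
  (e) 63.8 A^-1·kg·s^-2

Expand each in SI base units:
  (a) [magnetic flux density] = kg·s⁻²·A⁻¹
  (b) kg·s⁻²·A⁻¹
  (c) [m] · [kg·s⁻¹] = kg·m·s⁻¹
  (d) [kg·m²·s⁻³·A⁻¹] / [m²·s⁻¹] = kg·s⁻²·A⁻¹
  (e) kg·s⁻²·A⁻¹
All reduce to kg·s⁻²·A⁻¹ except (c), which is kg·m·s⁻¹.

(c)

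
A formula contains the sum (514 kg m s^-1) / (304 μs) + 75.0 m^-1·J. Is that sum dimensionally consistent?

Work out the base dimensions of each:
  (514 kg m s^-1) / (304 μs):  [kg·m·s⁻¹] / [s] = kg·m·s⁻²
  75.0 m^-1·J:  J·m⁻¹ = N·m·m⁻¹ = kg·m·s⁻²
Both are kg·m·s⁻², so they have the same dimensions and can be added.

Yes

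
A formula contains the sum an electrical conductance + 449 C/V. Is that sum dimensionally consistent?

Dimensions:
  an electrical conductance:  [electrical conductance] = kg⁻¹·m⁻²·s³·A²
  449 C/V:  C·V⁻¹ = s·A·(J·C⁻¹)⁻¹ = kg⁻¹·m⁻²·s⁴·A²
kg⁻¹·m⁻²·s³·A² ≠ kg⁻¹·m⁻²·s⁴·A², so they cannot be added.

No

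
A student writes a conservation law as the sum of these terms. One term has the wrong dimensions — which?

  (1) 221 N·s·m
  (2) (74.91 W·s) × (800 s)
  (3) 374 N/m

Reduce each to base SI dimensions:
  (1) N·m·s = kg·m·s⁻²·m·s = kg·m²·s⁻¹
  (2) [kg·m²·s⁻²] · [s] = kg·m²·s⁻¹
  (3) N·m⁻¹ = kg·m·s⁻²·m⁻¹ = kg·s⁻²
All reduce to kg·m²·s⁻¹ except (3), which is kg·s⁻².

(3)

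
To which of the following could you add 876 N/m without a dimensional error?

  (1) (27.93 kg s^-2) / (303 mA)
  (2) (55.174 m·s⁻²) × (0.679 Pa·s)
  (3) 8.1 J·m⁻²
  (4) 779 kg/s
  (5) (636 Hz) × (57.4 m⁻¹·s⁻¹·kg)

(3)

Reference: N·m⁻¹ = kg·m·s⁻²·m⁻¹ = kg·s⁻².
Each option:
  (1) [kg·s⁻²] / [A] = kg·s⁻²·A⁻¹
  (2) [m·s⁻²] · [kg·m⁻¹·s⁻¹] = kg·s⁻³
  (3) J·m⁻² = N·m·m⁻² = kg·s⁻²  ← same
  (4) kg·s⁻¹
  (5) [s⁻¹] · [kg·m⁻¹·s⁻¹] = kg·m⁻¹·s⁻²
Only (3) matches kg·s⁻².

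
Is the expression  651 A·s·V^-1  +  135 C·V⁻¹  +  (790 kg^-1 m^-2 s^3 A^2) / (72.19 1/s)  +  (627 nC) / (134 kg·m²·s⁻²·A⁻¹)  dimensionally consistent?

No

Dimensions:
  651 A·s·V^-1:  A·s·V⁻¹ = A·s·(J·C⁻¹)⁻¹ = kg⁻¹·m⁻²·s⁴·A²
  135 C·V⁻¹:  C·V⁻¹ = s·A·(J·C⁻¹)⁻¹ = kg⁻¹·m⁻²·s⁴·A²
  (790 kg^-1 m^-2 s^3 A^2) / (72.19 1/s):  [kg⁻¹·m⁻²·s³·A²] / [s⁻¹] = kg⁻¹·m⁻²·s⁴·A²
  (627 nC) / (134 kg·m²·s⁻²·A⁻¹):  [s·A] / [kg·m²·s⁻²·A⁻¹] = kg⁻¹·m⁻²·s³·A²
The terms do not share a single dimension (kg⁻¹·m⁻²·s³·A² vs kg⁻¹·m⁻²·s⁴·A²).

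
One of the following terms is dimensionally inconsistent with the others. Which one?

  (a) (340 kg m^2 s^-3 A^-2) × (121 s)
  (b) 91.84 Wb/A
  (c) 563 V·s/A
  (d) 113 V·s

(d)

Reduce each to base SI dimensions:
  (a) [kg·m²·s⁻³·A⁻²] · [s] = kg·m²·s⁻²·A⁻²
  (b) Wb·A⁻¹ = V·s·A⁻¹ = kg·m²·s⁻²·A⁻²
  (c) V·s·A⁻¹ = J·C⁻¹·s·A⁻¹ = kg·m²·s⁻²·A⁻²
  (d) V·s = J·C⁻¹·s = kg·m²·s⁻²·A⁻¹
All reduce to kg·m²·s⁻²·A⁻² except (d), which is kg·m²·s⁻²·A⁻¹.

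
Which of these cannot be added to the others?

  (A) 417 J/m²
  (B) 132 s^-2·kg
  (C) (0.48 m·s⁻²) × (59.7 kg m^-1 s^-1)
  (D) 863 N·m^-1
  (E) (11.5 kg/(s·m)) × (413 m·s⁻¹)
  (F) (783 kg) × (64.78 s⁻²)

(C)

In SI base units:
  (A) J·m⁻² = N·m·m⁻² = kg·s⁻²
  (B) kg·s⁻²
  (C) [m·s⁻²] · [kg·m⁻¹·s⁻¹] = kg·s⁻³
  (D) N·m⁻¹ = kg·m·s⁻²·m⁻¹ = kg·s⁻²
  (E) [kg·m⁻¹·s⁻¹] · [m·s⁻¹] = kg·s⁻²
  (F) [kg] · [s⁻²] = kg·s⁻²
All reduce to kg·s⁻² except (C), which is kg·s⁻³.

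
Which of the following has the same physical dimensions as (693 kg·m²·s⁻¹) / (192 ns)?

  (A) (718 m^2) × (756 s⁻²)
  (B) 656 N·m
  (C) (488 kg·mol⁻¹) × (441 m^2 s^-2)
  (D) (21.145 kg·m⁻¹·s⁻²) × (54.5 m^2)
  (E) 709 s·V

(B)

Reference: [kg·m²·s⁻¹] / [s] = kg·m²·s⁻².
Each option:
  (A) [m²] · [s⁻²] = m²·s⁻²
  (B) N·m = kg·m·s⁻²·m = kg·m²·s⁻²  ← same
  (C) [kg·mol⁻¹] · [m²·s⁻²] = kg·m²·s⁻²·mol⁻¹
  (D) [kg·m⁻¹·s⁻²] · [m²] = kg·m·s⁻²
  (E) V·s = J·C⁻¹·s = kg·m²·s⁻²·A⁻¹
Only (B) matches kg·m²·s⁻².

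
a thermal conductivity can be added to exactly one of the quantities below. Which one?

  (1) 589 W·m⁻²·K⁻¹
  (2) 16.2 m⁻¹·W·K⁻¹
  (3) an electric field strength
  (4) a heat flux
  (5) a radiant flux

(2)

Reference: [thermal conductivity] = kg·m·s⁻³·K⁻¹.
Each option:
  (1) W·m⁻²·K⁻¹ = J·s⁻¹·m⁻²·K⁻¹ = kg·s⁻³·K⁻¹
  (2) W·m⁻¹·K⁻¹ = J·s⁻¹·m⁻¹·K⁻¹ = kg·m·s⁻³·K⁻¹  ← same
  (3) [electric field strength] = kg·m·s⁻³·A⁻¹
  (4) [heat flux] = kg·s⁻³
  (5) [radiant flux] = kg·m²·s⁻³
Only (2) matches kg·m·s⁻³·K⁻¹.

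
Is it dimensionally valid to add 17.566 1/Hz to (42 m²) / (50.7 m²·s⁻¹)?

Reduce each to base SI dimensions:
  17.566 1/Hz:  Hz⁻¹ = (s⁻¹)⁻¹ = s
  (42 m²) / (50.7 m²·s⁻¹):  [m²] / [m²·s⁻¹] = s
Both are s, so they have the same dimensions and can be added.

Yes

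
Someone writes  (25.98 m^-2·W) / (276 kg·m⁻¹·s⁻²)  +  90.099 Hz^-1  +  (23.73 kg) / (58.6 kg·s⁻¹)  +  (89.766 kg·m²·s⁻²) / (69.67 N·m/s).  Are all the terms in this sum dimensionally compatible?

Dimensions:
  (25.98 m^-2·W) / (276 kg·m⁻¹·s⁻²):  [kg·s⁻³] / [kg·m⁻¹·s⁻²] = m·s⁻¹
  90.099 Hz^-1:  Hz⁻¹ = (s⁻¹)⁻¹ = s
  (23.73 kg) / (58.6 kg·s⁻¹):  [kg] / [kg·s⁻¹] = s
  (89.766 kg·m²·s⁻²) / (69.67 N·m/s):  [kg·m²·s⁻²] / [kg·m²·s⁻³] = s
The terms do not share a single dimension (m·s⁻¹ vs s).

No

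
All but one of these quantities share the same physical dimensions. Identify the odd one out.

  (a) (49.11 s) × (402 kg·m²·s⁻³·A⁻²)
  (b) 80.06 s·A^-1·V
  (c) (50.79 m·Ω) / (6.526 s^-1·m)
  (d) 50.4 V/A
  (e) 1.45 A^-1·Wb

Work out the base dimensions of each:
  (a) [s] · [kg·m²·s⁻³·A⁻²] = kg·m²·s⁻²·A⁻²
  (b) V·s·A⁻¹ = J·C⁻¹·s·A⁻¹ = kg·m²·s⁻²·A⁻²
  (c) [kg·m³·s⁻³·A⁻²] / [m·s⁻¹] = kg·m²·s⁻²·A⁻²
  (d) V·A⁻¹ = J·C⁻¹·A⁻¹ = kg·m²·s⁻³·A⁻²
  (e) Wb·A⁻¹ = V·s·A⁻¹ = kg·m²·s⁻²·A⁻²
All reduce to kg·m²·s⁻²·A⁻² except (d), which is kg·m²·s⁻³·A⁻².

(d)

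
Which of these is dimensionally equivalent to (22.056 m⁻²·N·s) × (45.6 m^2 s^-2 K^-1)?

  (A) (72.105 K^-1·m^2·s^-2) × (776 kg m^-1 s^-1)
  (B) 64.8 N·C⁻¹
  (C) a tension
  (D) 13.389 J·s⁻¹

(A)

Reference: [kg·m⁻¹·s⁻¹] · [m²·s⁻²·K⁻¹] = kg·m·s⁻³·K⁻¹.
Each option:
  (A) [m²·s⁻²·K⁻¹] · [kg·m⁻¹·s⁻¹] = kg·m·s⁻³·K⁻¹  ← same
  (B) N·C⁻¹ = kg·m·s⁻²·(s·A)⁻¹ = kg·m·s⁻³·A⁻¹
  (C) [tension] = kg·m·s⁻²
  (D) J·s⁻¹ = N·m·s⁻¹ = kg·m²·s⁻³
Only (A) matches kg·m·s⁻³·K⁻¹.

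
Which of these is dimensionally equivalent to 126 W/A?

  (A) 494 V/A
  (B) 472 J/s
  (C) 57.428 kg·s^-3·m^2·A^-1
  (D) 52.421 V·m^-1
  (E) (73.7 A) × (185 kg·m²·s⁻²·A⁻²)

(C)

Reference: W·A⁻¹ = J·s⁻¹·A⁻¹ = kg·m²·s⁻³·A⁻¹.
Each option:
  (A) V·A⁻¹ = J·C⁻¹·A⁻¹ = kg·m²·s⁻³·A⁻²
  (B) J·s⁻¹ = N·m·s⁻¹ = kg·m²·s⁻³
  (C) kg·m²·s⁻³·A⁻¹  ← same
  (D) V·m⁻¹ = J·C⁻¹·m⁻¹ = kg·m·s⁻³·A⁻¹
  (E) [A] · [kg·m²·s⁻²·A⁻²] = kg·m²·s⁻²·A⁻¹
Only (C) matches kg·m²·s⁻³·A⁻¹.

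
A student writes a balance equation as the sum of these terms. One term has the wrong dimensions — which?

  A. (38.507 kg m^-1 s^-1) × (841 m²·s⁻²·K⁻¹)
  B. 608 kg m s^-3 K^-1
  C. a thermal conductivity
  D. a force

D.

Expand each in SI base units:
  A. [kg·m⁻¹·s⁻¹] · [m²·s⁻²·K⁻¹] = kg·m·s⁻³·K⁻¹
  B. kg·m·s⁻³·K⁻¹
  C. [thermal conductivity] = kg·m·s⁻³·K⁻¹
  D. [force] = kg·m·s⁻²
All reduce to kg·m·s⁻³·K⁻¹ except D., which is kg·m·s⁻².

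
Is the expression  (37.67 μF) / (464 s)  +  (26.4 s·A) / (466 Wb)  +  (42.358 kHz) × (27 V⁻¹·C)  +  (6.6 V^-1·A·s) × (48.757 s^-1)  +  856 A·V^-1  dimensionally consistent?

Work out the base dimensions of each:
  (37.67 μF) / (464 s):  [kg⁻¹·m⁻²·s⁴·A²] / [s] = kg⁻¹·m⁻²·s³·A²
  (26.4 s·A) / (466 Wb):  [s·A] / [kg·m²·s⁻²·A⁻¹] = kg⁻¹·m⁻²·s³·A²
  (42.358 kHz) × (27 V⁻¹·C):  [s⁻¹] · [kg⁻¹·m⁻²·s⁴·A²] = kg⁻¹·m⁻²·s³·A²
  (6.6 V^-1·A·s) × (48.757 s^-1):  [kg⁻¹·m⁻²·s⁴·A²] · [s⁻¹] = kg⁻¹·m⁻²·s³·A²
  856 A·V^-1:  A·V⁻¹ = A·(J·C⁻¹)⁻¹ = kg⁻¹·m⁻²·s³·A²
Every term reduces to kg⁻¹·m⁻²·s³·A².

Yes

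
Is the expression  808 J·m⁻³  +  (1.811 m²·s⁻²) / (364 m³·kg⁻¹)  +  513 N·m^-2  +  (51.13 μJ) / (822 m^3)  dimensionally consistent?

Work out the base dimensions of each:
  808 J·m⁻³:  J·m⁻³ = N·m·m⁻³ = kg·m⁻¹·s⁻²
  (1.811 m²·s⁻²) / (364 m³·kg⁻¹):  [m²·s⁻²] / [kg⁻¹·m³] = kg·m⁻¹·s⁻²
  513 N·m^-2:  N·m⁻² = kg·m·s⁻²·m⁻² = kg·m⁻¹·s⁻²
  (51.13 μJ) / (822 m^3):  [kg·m²·s⁻²] / [m³] = kg·m⁻¹·s⁻²
Every term reduces to kg·m⁻¹·s⁻².

Yes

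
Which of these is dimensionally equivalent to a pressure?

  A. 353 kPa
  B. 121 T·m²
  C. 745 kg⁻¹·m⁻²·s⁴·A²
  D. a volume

Reference: [pressure] = kg·m⁻¹·s⁻².
Each option:
  A. Pa = N·m⁻² = kg·m⁻¹·s⁻²  ← same
  B. T·m² = Wb·m⁻²·m² = kg·m²·s⁻²·A⁻¹
  C. kg⁻¹·m⁻²·s⁴·A²
  D. [volume] = m³
Only A. matches kg·m⁻¹·s⁻².

A.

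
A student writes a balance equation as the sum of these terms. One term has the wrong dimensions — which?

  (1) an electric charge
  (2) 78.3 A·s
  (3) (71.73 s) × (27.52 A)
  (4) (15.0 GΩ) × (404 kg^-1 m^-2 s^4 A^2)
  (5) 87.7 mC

(4)

Dimensions:
  (1) [electric charge] = s·A
  (2) A·s = s·A
  (3) [s] · [A] = s·A
  (4) [kg·m²·s⁻³·A⁻²] · [kg⁻¹·m⁻²·s⁴·A²] = s
  (5) C = s·A
All reduce to s·A except (4), which is s.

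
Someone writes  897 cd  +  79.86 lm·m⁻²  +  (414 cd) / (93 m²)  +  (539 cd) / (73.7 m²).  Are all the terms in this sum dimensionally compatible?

Reduce each to base SI dimensions:
  897 cd:  cd
  79.86 lm·m⁻²:  lm·m⁻² = cd·m⁻² = m⁻²·cd
  (414 cd) / (93 m²):  [cd] / [m²] = m⁻²·cd
  (539 cd) / (73.7 m²):  [cd] / [m²] = m⁻²·cd
The terms do not share a single dimension (cd vs m⁻²·cd).

No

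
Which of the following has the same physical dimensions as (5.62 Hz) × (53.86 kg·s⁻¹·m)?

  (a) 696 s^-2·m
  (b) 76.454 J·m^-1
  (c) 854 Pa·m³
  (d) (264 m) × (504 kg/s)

(b)

Reference: [s⁻¹] · [kg·m·s⁻¹] = kg·m·s⁻².
Each option:
  (a) m·s⁻²
  (b) J·m⁻¹ = N·m·m⁻¹ = kg·m·s⁻²  ← same
  (c) Pa·m³ = N·m⁻²·m³ = kg·m²·s⁻²
  (d) [m] · [kg·s⁻¹] = kg·m·s⁻¹
Only (b) matches kg·m·s⁻².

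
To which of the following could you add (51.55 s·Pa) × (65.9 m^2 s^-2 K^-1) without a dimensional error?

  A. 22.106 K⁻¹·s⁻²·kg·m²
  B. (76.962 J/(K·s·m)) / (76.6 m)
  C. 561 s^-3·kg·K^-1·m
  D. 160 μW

C.

Reference: [kg·m⁻¹·s⁻¹] · [m²·s⁻²·K⁻¹] = kg·m·s⁻³·K⁻¹.
Each option:
  A. kg·m²·s⁻²·K⁻¹
  B. [kg·m·s⁻³·K⁻¹] / [m] = kg·s⁻³·K⁻¹
  C. kg·m·s⁻³·K⁻¹  ← same
  D. W = J·s⁻¹ = kg·m²·s⁻³
Only C. matches kg·m·s⁻³·K⁻¹.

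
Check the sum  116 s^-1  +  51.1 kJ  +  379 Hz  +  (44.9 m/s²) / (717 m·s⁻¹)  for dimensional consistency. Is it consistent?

No

Reduce each to base SI dimensions:
  116 s^-1:  s⁻¹
  51.1 kJ:  J = N·m = kg·m²·s⁻²
  379 Hz:  Hz = s⁻¹
  (44.9 m/s²) / (717 m·s⁻¹):  [m·s⁻²] / [m·s⁻¹] = s⁻¹
The terms do not share a single dimension (kg·m²·s⁻² vs s⁻¹).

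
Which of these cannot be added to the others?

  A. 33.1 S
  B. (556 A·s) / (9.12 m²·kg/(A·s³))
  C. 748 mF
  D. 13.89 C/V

A.

In SI base units:
  A. S = Ω⁻¹ = kg⁻¹·m⁻²·s³·A²
  B. [s·A] / [kg·m²·s⁻³·A⁻¹] = kg⁻¹·m⁻²·s⁴·A²
  C. F = C·V⁻¹ = kg⁻¹·m⁻²·s⁴·A²
  D. C·V⁻¹ = s·A·(J·C⁻¹)⁻¹ = kg⁻¹·m⁻²·s⁴·A²
All reduce to kg⁻¹·m⁻²·s⁴·A² except A., which is kg⁻¹·m⁻²·s³·A².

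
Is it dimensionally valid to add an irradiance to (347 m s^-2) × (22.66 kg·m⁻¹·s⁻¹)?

Yes

Expand each in SI base units:
  an irradiance:  [irradiance] = kg·s⁻³
  (347 m s^-2) × (22.66 kg·m⁻¹·s⁻¹):  [m·s⁻²] · [kg·m⁻¹·s⁻¹] = kg·s⁻³
Both are kg·s⁻³, so they have the same dimensions and can be added.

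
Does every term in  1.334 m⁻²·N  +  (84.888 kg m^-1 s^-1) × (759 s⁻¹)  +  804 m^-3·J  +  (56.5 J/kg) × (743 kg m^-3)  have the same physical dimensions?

Expand each in SI base units:
  1.334 m⁻²·N:  N·m⁻² = kg·m·s⁻²·m⁻² = kg·m⁻¹·s⁻²
  (84.888 kg m^-1 s^-1) × (759 s⁻¹):  [kg·m⁻¹·s⁻¹] · [s⁻¹] = kg·m⁻¹·s⁻²
  804 m^-3·J:  J·m⁻³ = N·m·m⁻³ = kg·m⁻¹·s⁻²
  (56.5 J/kg) × (743 kg m^-3):  [m²·s⁻²] · [kg·m⁻³] = kg·m⁻¹·s⁻²
Every term reduces to kg·m⁻¹·s⁻².

Yes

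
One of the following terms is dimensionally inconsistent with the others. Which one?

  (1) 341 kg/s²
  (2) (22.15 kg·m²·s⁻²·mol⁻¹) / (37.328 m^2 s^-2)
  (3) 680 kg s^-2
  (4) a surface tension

In SI base units:
  (1) kg·s⁻²
  (2) [kg·m²·s⁻²·mol⁻¹] / [m²·s⁻²] = kg·mol⁻¹
  (3) kg·s⁻²
  (4) [surface tension] = kg·s⁻²
All reduce to kg·s⁻² except (2), which is kg·mol⁻¹.

(2)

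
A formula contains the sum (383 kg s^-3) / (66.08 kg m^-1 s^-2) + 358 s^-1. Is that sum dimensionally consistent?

In SI base units:
  (383 kg s^-3) / (66.08 kg m^-1 s^-2):  [kg·s⁻³] / [kg·m⁻¹·s⁻²] = m·s⁻¹
  358 s^-1:  s⁻¹
m·s⁻¹ ≠ s⁻¹, so they cannot be added.

No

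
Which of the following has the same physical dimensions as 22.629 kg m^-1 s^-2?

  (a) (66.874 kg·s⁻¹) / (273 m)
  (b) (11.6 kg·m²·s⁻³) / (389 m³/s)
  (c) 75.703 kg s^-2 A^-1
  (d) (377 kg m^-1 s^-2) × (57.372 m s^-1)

Reference: kg·m⁻¹·s⁻².
Each option:
  (a) [kg·s⁻¹] / [m] = kg·m⁻¹·s⁻¹
  (b) [kg·m²·s⁻³] / [m³·s⁻¹] = kg·m⁻¹·s⁻²  ← same
  (c) kg·s⁻²·A⁻¹
  (d) [kg·m⁻¹·s⁻²] · [m·s⁻¹] = kg·s⁻³
Only (b) matches kg·m⁻¹·s⁻².

(b)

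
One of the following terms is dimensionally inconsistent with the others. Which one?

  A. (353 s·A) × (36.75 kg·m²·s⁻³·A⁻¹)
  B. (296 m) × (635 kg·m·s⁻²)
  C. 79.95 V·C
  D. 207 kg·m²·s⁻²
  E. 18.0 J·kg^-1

E.

In SI base units:
  A. [s·A] · [kg·m²·s⁻³·A⁻¹] = kg·m²·s⁻²
  B. [m] · [kg·m·s⁻²] = kg·m²·s⁻²
  C. C·V = s·A·J·C⁻¹ = kg·m²·s⁻²
  D. kg·m²·s⁻²
  E. J·kg⁻¹ = N·m·kg⁻¹ = m²·s⁻²
All reduce to kg·m²·s⁻² except E., which is m²·s⁻².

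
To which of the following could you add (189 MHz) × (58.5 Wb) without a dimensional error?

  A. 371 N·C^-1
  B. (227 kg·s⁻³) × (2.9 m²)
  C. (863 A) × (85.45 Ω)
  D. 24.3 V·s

Reference: [s⁻¹] · [kg·m²·s⁻²·A⁻¹] = kg·m²·s⁻³·A⁻¹.
Each option:
  A. N·C⁻¹ = kg·m·s⁻²·(s·A)⁻¹ = kg·m·s⁻³·A⁻¹
  B. [kg·s⁻³] · [m²] = kg·m²·s⁻³
  C. [A] · [kg·m²·s⁻³·A⁻²] = kg·m²·s⁻³·A⁻¹  ← same
  D. V·s = J·C⁻¹·s = kg·m²·s⁻²·A⁻¹
Only C. matches kg·m²·s⁻³·A⁻¹.

C.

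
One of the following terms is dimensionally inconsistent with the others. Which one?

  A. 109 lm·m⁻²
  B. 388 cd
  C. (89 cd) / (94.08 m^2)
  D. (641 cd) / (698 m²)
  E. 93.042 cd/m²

Dimensions:
  A. lm·m⁻² = cd·m⁻² = m⁻²·cd
  B. cd
  C. [cd] / [m²] = m⁻²·cd
  D. [cd] / [m²] = m⁻²·cd
  E. cd·m⁻² = m⁻²·cd
All reduce to m⁻²·cd except B., which is cd.

B.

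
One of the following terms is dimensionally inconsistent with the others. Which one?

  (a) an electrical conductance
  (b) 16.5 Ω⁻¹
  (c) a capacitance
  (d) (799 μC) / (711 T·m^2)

Work out the base dimensions of each:
  (a) [electrical conductance] = kg⁻¹·m⁻²·s³·A²
  (b) Ω⁻¹ = (V·A⁻¹)⁻¹ = kg⁻¹·m⁻²·s³·A²
  (c) [capacitance] = kg⁻¹·m⁻²·s⁴·A²
  (d) [s·A] / [kg·m²·s⁻²·A⁻¹] = kg⁻¹·m⁻²·s³·A²
All reduce to kg⁻¹·m⁻²·s³·A² except (c), which is kg⁻¹·m⁻²·s⁴·A².

(c)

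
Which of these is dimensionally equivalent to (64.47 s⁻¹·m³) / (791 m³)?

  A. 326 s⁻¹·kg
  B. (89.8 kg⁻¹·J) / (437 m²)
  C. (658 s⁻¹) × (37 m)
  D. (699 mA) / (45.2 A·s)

D.

Reference: [m³·s⁻¹] / [m³] = s⁻¹.
Each option:
  A. kg·s⁻¹
  B. [m²·s⁻²] / [m²] = s⁻²
  C. [s⁻¹] · [m] = m·s⁻¹
  D. [A] / [s·A] = s⁻¹  ← same
Only D. matches s⁻¹.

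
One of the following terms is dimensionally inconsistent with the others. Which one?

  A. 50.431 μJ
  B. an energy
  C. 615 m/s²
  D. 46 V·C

Dimensions:
  A. J = N·m = kg·m²·s⁻²
  B. [energy] = kg·m²·s⁻²
  C. m·s⁻²
  D. C·V = s·A·J·C⁻¹ = kg·m²·s⁻²
All reduce to kg·m²·s⁻² except C., which is m·s⁻².

C.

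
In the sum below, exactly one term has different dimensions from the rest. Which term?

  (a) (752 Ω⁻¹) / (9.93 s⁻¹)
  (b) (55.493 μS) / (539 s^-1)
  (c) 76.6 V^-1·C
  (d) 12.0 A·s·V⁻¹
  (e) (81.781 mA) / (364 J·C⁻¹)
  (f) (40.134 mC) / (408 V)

Reduce each to base SI dimensions:
  (a) [kg⁻¹·m⁻²·s³·A²] / [s⁻¹] = kg⁻¹·m⁻²·s⁴·A²
  (b) [kg⁻¹·m⁻²·s³·A²] / [s⁻¹] = kg⁻¹·m⁻²·s⁴·A²
  (c) C·V⁻¹ = s·A·(J·C⁻¹)⁻¹ = kg⁻¹·m⁻²·s⁴·A²
  (d) A·s·V⁻¹ = A·s·(J·C⁻¹)⁻¹ = kg⁻¹·m⁻²·s⁴·A²
  (e) [A] / [kg·m²·s⁻³·A⁻¹] = kg⁻¹·m⁻²·s³·A²
  (f) [s·A] / [kg·m²·s⁻³·A⁻¹] = kg⁻¹·m⁻²·s⁴·A²
All reduce to kg⁻¹·m⁻²·s⁴·A² except (e), which is kg⁻¹·m⁻²·s³·A².

(e)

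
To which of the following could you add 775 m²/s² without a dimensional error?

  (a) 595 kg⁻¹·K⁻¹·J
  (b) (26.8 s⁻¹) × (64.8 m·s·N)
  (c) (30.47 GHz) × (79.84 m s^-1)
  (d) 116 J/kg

(d)

Reference: m²·s⁻².
Each option:
  (a) J·kg⁻¹·K⁻¹ = N·m·kg⁻¹·K⁻¹ = m²·s⁻²·K⁻¹
  (b) [s⁻¹] · [kg·m²·s⁻¹] = kg·m²·s⁻²
  (c) [s⁻¹] · [m·s⁻¹] = m·s⁻²
  (d) J·kg⁻¹ = N·m·kg⁻¹ = m²·s⁻²  ← same
Only (d) matches m²·s⁻².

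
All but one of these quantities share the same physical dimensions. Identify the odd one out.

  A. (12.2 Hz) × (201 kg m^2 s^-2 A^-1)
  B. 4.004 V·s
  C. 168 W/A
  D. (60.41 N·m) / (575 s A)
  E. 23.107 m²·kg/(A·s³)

B.

In SI base units:
  A. [s⁻¹] · [kg·m²·s⁻²·A⁻¹] = kg·m²·s⁻³·A⁻¹
  B. V·s = J·C⁻¹·s = kg·m²·s⁻²·A⁻¹
  C. W·A⁻¹ = J·s⁻¹·A⁻¹ = kg·m²·s⁻³·A⁻¹
  D. [kg·m²·s⁻²] / [s·A] = kg·m²·s⁻³·A⁻¹
  E. kg·m²·s⁻³·A⁻¹
All reduce to kg·m²·s⁻³·A⁻¹ except B., which is kg·m²·s⁻²·A⁻¹.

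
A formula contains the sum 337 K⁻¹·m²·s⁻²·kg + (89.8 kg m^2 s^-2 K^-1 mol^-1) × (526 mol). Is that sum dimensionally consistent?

Work out the base dimensions of each:
  337 K⁻¹·m²·s⁻²·kg:  kg·m²·s⁻²·K⁻¹
  (89.8 kg m^2 s^-2 K^-1 mol^-1) × (526 mol):  [kg·m²·s⁻²·K⁻¹·mol⁻¹] · [mol] = kg·m²·s⁻²·K⁻¹
Both are kg·m²·s⁻²·K⁻¹, so they have the same dimensions and can be added.

Yes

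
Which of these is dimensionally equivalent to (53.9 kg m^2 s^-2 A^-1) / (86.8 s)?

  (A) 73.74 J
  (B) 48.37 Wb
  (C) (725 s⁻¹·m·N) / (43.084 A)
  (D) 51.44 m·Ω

(C)

Reference: [kg·m²·s⁻²·A⁻¹] / [s] = kg·m²·s⁻³·A⁻¹.
Each option:
  (A) J = N·m = kg·m²·s⁻²
  (B) Wb = V·s = kg·m²·s⁻²·A⁻¹
  (C) [kg·m²·s⁻³] / [A] = kg·m²·s⁻³·A⁻¹  ← same
  (D) Ω·m = V·A⁻¹·m = kg·m³·s⁻³·A⁻²
Only (C) matches kg·m²·s⁻³·A⁻¹.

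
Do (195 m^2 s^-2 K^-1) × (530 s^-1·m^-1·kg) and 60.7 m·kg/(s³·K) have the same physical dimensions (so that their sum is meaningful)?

Yes

Reduce each to base SI dimensions:
  (195 m^2 s^-2 K^-1) × (530 s^-1·m^-1·kg):  [m²·s⁻²·K⁻¹] · [kg·m⁻¹·s⁻¹] = kg·m·s⁻³·K⁻¹
  60.7 m·kg/(s³·K):  kg·m·s⁻³·K⁻¹
Both are kg·m·s⁻³·K⁻¹, so they have the same dimensions and can be added.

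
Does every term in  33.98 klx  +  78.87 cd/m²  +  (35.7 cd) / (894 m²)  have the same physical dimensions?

Reduce each to base SI dimensions:
  33.98 klx:  lx = lm·m⁻² = m⁻²·cd
  78.87 cd/m²:  cd·m⁻² = m⁻²·cd
  (35.7 cd) / (894 m²):  [cd] / [m²] = m⁻²·cd
Every term reduces to m⁻²·cd.

Yes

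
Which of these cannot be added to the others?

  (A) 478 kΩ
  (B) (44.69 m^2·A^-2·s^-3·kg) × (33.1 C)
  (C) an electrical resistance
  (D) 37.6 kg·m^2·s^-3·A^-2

(B)

In SI base units:
  (A) Ω = V·A⁻¹ = kg·m²·s⁻³·A⁻²
  (B) [kg·m²·s⁻³·A⁻²] · [s·A] = kg·m²·s⁻²·A⁻¹
  (C) [electrical resistance] = kg·m²·s⁻³·A⁻²
  (D) kg·m²·s⁻³·A⁻²
All reduce to kg·m²·s⁻³·A⁻² except (B), which is kg·m²·s⁻²·A⁻¹.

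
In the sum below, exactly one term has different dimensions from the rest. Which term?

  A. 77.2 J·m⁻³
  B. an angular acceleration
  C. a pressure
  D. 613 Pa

Dimensions:
  A. J·m⁻³ = N·m·m⁻³ = kg·m⁻¹·s⁻²
  B. [angular acceleration] = s⁻²
  C. [pressure] = kg·m⁻¹·s⁻²
  D. Pa = N·m⁻² = kg·m⁻¹·s⁻²
All reduce to kg·m⁻¹·s⁻² except B., which is s⁻².

B.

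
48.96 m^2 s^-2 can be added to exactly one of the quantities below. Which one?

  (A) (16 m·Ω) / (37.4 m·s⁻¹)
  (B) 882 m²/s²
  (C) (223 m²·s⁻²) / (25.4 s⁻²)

Reference: m²·s⁻².
Each option:
  (A) [kg·m³·s⁻³·A⁻²] / [m·s⁻¹] = kg·m²·s⁻²·A⁻²
  (B) m²·s⁻²  ← same
  (C) [m²·s⁻²] / [s⁻²] = m²
Only (B) matches m²·s⁻².

(B)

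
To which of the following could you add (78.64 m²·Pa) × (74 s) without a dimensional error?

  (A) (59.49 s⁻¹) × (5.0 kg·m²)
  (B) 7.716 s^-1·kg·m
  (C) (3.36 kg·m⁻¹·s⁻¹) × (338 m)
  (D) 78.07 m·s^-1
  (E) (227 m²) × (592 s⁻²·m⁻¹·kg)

(B)

Reference: [kg·m·s⁻²] · [s] = kg·m·s⁻¹.
Each option:
  (A) [s⁻¹] · [kg·m²] = kg·m²·s⁻¹
  (B) kg·m·s⁻¹  ← same
  (C) [kg·m⁻¹·s⁻¹] · [m] = kg·s⁻¹
  (D) m·s⁻¹
  (E) [m²] · [kg·m⁻¹·s⁻²] = kg·m·s⁻²
Only (B) matches kg·m·s⁻¹.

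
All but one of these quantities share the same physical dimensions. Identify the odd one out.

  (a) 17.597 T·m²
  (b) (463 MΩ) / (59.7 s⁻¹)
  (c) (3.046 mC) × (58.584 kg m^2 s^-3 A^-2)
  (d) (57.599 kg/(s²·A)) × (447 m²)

(b)

In SI base units:
  (a) T·m² = Wb·m⁻²·m² = kg·m²·s⁻²·A⁻¹
  (b) [kg·m²·s⁻³·A⁻²] / [s⁻¹] = kg·m²·s⁻²·A⁻²
  (c) [s·A] · [kg·m²·s⁻³·A⁻²] = kg·m²·s⁻²·A⁻¹
  (d) [kg·s⁻²·A⁻¹] · [m²] = kg·m²·s⁻²·A⁻¹
All reduce to kg·m²·s⁻²·A⁻¹ except (b), which is kg·m²·s⁻²·A⁻².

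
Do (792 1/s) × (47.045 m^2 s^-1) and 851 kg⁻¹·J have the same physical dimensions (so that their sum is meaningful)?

Work out the base dimensions of each:
  (792 1/s) × (47.045 m^2 s^-1):  [s⁻¹] · [m²·s⁻¹] = m²·s⁻²
  851 kg⁻¹·J:  J·kg⁻¹ = N·m·kg⁻¹ = m²·s⁻²
Both are m²·s⁻², so they have the same dimensions and can be added.

Yes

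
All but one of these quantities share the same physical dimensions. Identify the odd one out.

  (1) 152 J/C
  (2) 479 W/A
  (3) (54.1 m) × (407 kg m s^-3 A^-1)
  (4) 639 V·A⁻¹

Expand each in SI base units:
  (1) J·C⁻¹ = N·m·(s·A)⁻¹ = kg·m²·s⁻³·A⁻¹
  (2) W·A⁻¹ = J·s⁻¹·A⁻¹ = kg·m²·s⁻³·A⁻¹
  (3) [m] · [kg·m·s⁻³·A⁻¹] = kg·m²·s⁻³·A⁻¹
  (4) V·A⁻¹ = J·C⁻¹·A⁻¹ = kg·m²·s⁻³·A⁻²
All reduce to kg·m²·s⁻³·A⁻¹ except (4), which is kg·m²·s⁻³·A⁻².

(4)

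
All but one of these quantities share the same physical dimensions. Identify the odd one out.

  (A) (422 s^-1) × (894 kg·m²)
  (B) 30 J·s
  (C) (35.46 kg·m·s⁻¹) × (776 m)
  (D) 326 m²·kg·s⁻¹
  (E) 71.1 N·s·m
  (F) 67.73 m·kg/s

(F)

Dimensions:
  (A) [s⁻¹] · [kg·m²] = kg·m²·s⁻¹
  (B) J·s = N·m·s = kg·m²·s⁻¹
  (C) [kg·m·s⁻¹] · [m] = kg·m²·s⁻¹
  (D) kg·m²·s⁻¹
  (E) N·m·s = kg·m·s⁻²·m·s = kg·m²·s⁻¹
  (F) kg·m·s⁻¹
All reduce to kg·m²·s⁻¹ except (F), which is kg·m·s⁻¹.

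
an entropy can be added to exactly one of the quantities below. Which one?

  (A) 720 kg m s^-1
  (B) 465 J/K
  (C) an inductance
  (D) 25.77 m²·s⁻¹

Reference: [entropy] = kg·m²·s⁻²·K⁻¹.
Each option:
  (A) kg·m·s⁻¹
  (B) J·K⁻¹ = N·m·K⁻¹ = kg·m²·s⁻²·K⁻¹  ← same
  (C) [inductance] = kg·m²·s⁻²·A⁻²
  (D) m²·s⁻¹
Only (B) matches kg·m²·s⁻²·K⁻¹.

(B)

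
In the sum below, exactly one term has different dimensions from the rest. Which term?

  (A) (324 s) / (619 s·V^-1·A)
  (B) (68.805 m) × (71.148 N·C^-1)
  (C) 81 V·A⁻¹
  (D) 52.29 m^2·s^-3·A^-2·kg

Work out the base dimensions of each:
  (A) [s] / [kg⁻¹·m⁻²·s⁴·A²] = kg·m²·s⁻³·A⁻²
  (B) [m] · [kg·m·s⁻³·A⁻¹] = kg·m²·s⁻³·A⁻¹
  (C) V·A⁻¹ = J·C⁻¹·A⁻¹ = kg·m²·s⁻³·A⁻²
  (D) kg·m²·s⁻³·A⁻²
All reduce to kg·m²·s⁻³·A⁻² except (B), which is kg·m²·s⁻³·A⁻¹.

(B)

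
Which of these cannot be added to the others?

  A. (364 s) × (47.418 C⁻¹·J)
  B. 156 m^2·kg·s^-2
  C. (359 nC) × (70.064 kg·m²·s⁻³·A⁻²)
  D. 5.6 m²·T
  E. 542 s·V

B.

In SI base units:
  A. [s] · [kg·m²·s⁻³·A⁻¹] = kg·m²·s⁻²·A⁻¹
  B. kg·m²·s⁻²
  C. [s·A] · [kg·m²·s⁻³·A⁻²] = kg·m²·s⁻²·A⁻¹
  D. T·m² = Wb·m⁻²·m² = kg·m²·s⁻²·A⁻¹
  E. V·s = J·C⁻¹·s = kg·m²·s⁻²·A⁻¹
All reduce to kg·m²·s⁻²·A⁻¹ except B., which is kg·m²·s⁻².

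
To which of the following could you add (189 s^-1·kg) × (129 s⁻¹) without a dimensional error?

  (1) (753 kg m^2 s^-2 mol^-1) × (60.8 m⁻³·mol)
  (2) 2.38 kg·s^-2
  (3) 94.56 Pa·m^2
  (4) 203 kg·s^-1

Reference: [kg·s⁻¹] · [s⁻¹] = kg·s⁻².
Each option:
  (1) [kg·m²·s⁻²·mol⁻¹] · [m⁻³·mol] = kg·m⁻¹·s⁻²
  (2) kg·s⁻²  ← same
  (3) Pa·m² = N·m⁻²·m² = kg·m·s⁻²
  (4) kg·s⁻¹
Only (2) matches kg·s⁻².

(2)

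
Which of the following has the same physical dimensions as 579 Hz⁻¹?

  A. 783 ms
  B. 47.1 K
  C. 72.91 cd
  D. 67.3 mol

A.

Reference: Hz⁻¹ = (s⁻¹)⁻¹ = s.
Each option:
  A. s  ← same
  B. K
  C. cd
  D. mol
Only A. matches s.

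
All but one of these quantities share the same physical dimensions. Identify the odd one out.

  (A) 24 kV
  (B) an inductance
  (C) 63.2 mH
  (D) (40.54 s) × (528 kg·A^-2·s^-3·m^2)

Expand each in SI base units:
  (A) V = J·C⁻¹ = kg·m²·s⁻³·A⁻¹
  (B) [inductance] = kg·m²·s⁻²·A⁻²
  (C) H = V·s·A⁻¹ = kg·m²·s⁻²·A⁻²
  (D) [s] · [kg·m²·s⁻³·A⁻²] = kg·m²·s⁻²·A⁻²
All reduce to kg·m²·s⁻²·A⁻² except (A), which is kg·m²·s⁻³·A⁻¹.

(A)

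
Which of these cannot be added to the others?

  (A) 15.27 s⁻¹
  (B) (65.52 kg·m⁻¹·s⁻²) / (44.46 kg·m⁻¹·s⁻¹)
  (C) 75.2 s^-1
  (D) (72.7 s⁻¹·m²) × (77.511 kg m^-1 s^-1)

(D)

In SI base units:
  (A) s⁻¹
  (B) [kg·m⁻¹·s⁻²] / [kg·m⁻¹·s⁻¹] = s⁻¹
  (C) s⁻¹
  (D) [m²·s⁻¹] · [kg·m⁻¹·s⁻¹] = kg·m·s⁻²
All reduce to s⁻¹ except (D), which is kg·m·s⁻².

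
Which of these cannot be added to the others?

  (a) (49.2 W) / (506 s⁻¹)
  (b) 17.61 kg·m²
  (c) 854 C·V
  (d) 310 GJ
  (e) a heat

Work out the base dimensions of each:
  (a) [kg·m²·s⁻³] / [s⁻¹] = kg·m²·s⁻²
  (b) kg·m²
  (c) C·V = s·A·J·C⁻¹ = kg·m²·s⁻²
  (d) J = N·m = kg·m²·s⁻²
  (e) [heat] = kg·m²·s⁻²
All reduce to kg·m²·s⁻² except (b), which is kg·m².

(b)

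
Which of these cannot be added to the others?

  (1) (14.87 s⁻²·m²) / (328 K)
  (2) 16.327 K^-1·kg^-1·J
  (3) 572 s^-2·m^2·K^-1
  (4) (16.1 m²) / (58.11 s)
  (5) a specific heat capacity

Reduce each to base SI dimensions:
  (1) [m²·s⁻²] / [K] = m²·s⁻²·K⁻¹
  (2) J·kg⁻¹·K⁻¹ = N·m·kg⁻¹·K⁻¹ = m²·s⁻²·K⁻¹
  (3) m²·s⁻²·K⁻¹
  (4) [m²] / [s] = m²·s⁻¹
  (5) [specific heat capacity] = m²·s⁻²·K⁻¹
All reduce to m²·s⁻²·K⁻¹ except (4), which is m²·s⁻¹.

(4)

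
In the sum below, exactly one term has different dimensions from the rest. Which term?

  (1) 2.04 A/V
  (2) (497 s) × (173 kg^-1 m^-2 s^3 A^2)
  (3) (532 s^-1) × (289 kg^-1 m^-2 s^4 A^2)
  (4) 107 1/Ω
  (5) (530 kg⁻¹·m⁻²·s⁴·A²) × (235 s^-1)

In SI base units:
  (1) A·V⁻¹ = A·(J·C⁻¹)⁻¹ = kg⁻¹·m⁻²·s³·A²
  (2) [s] · [kg⁻¹·m⁻²·s³·A²] = kg⁻¹·m⁻²·s⁴·A²
  (3) [s⁻¹] · [kg⁻¹·m⁻²·s⁴·A²] = kg⁻¹·m⁻²·s³·A²
  (4) Ω⁻¹ = (V·A⁻¹)⁻¹ = kg⁻¹·m⁻²·s³·A²
  (5) [kg⁻¹·m⁻²·s⁴·A²] · [s⁻¹] = kg⁻¹·m⁻²·s³·A²
All reduce to kg⁻¹·m⁻²·s³·A² except (2), which is kg⁻¹·m⁻²·s⁴·A².

(2)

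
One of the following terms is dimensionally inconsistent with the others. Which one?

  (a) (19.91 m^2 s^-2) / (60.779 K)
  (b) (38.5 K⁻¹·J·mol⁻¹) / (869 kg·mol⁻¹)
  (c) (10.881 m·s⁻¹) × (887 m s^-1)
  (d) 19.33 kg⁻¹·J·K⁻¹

(c)

Expand each in SI base units:
  (a) [m²·s⁻²] / [K] = m²·s⁻²·K⁻¹
  (b) [kg·m²·s⁻²·K⁻¹·mol⁻¹] / [kg·mol⁻¹] = m²·s⁻²·K⁻¹
  (c) [m·s⁻¹] · [m·s⁻¹] = m²·s⁻²
  (d) J·kg⁻¹·K⁻¹ = N·m·kg⁻¹·K⁻¹ = m²·s⁻²·K⁻¹
All reduce to m²·s⁻²·K⁻¹ except (c), which is m²·s⁻².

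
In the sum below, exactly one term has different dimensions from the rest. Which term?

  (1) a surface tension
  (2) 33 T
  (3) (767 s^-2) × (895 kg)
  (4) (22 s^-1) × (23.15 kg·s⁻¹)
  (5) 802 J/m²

(2)

Dimensions:
  (1) [surface tension] = kg·s⁻²
  (2) T = Wb·m⁻² = kg·s⁻²·A⁻¹
  (3) [s⁻²] · [kg] = kg·s⁻²
  (4) [s⁻¹] · [kg·s⁻¹] = kg·s⁻²
  (5) J·m⁻² = N·m·m⁻² = kg·s⁻²
All reduce to kg·s⁻² except (2), which is kg·s⁻²·A⁻¹.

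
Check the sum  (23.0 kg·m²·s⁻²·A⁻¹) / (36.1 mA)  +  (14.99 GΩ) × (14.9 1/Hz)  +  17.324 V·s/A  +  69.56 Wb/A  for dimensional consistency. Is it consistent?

Yes

In SI base units:
  (23.0 kg·m²·s⁻²·A⁻¹) / (36.1 mA):  [kg·m²·s⁻²·A⁻¹] / [A] = kg·m²·s⁻²·A⁻²
  (14.99 GΩ) × (14.9 1/Hz):  [kg·m²·s⁻³·A⁻²] · [s] = kg·m²·s⁻²·A⁻²
  17.324 V·s/A:  V·s·A⁻¹ = J·C⁻¹·s·A⁻¹ = kg·m²·s⁻²·A⁻²
  69.56 Wb/A:  Wb·A⁻¹ = V·s·A⁻¹ = kg·m²·s⁻²·A⁻²
Every term reduces to kg·m²·s⁻²·A⁻².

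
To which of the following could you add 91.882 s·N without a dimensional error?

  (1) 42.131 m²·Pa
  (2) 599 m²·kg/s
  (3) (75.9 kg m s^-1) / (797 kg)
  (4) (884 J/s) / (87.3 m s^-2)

(4)

Reference: N·s = kg·m·s⁻²·s = kg·m·s⁻¹.
Each option:
  (1) Pa·m² = N·m⁻²·m² = kg·m·s⁻²
  (2) kg·m²·s⁻¹
  (3) [kg·m·s⁻¹] / [kg] = m·s⁻¹
  (4) [kg·m²·s⁻³] / [m·s⁻²] = kg·m·s⁻¹  ← same
Only (4) matches kg·m·s⁻¹.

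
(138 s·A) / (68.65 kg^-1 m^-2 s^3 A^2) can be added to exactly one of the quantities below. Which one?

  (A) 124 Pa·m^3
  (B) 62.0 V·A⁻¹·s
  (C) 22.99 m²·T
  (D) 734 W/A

(C)

Reference: [s·A] / [kg⁻¹·m⁻²·s³·A²] = kg·m²·s⁻²·A⁻¹.
Each option:
  (A) Pa·m³ = N·m⁻²·m³ = kg·m²·s⁻²
  (B) V·s·A⁻¹ = J·C⁻¹·s·A⁻¹ = kg·m²·s⁻²·A⁻²
  (C) T·m² = Wb·m⁻²·m² = kg·m²·s⁻²·A⁻¹  ← same
  (D) W·A⁻¹ = J·s⁻¹·A⁻¹ = kg·m²·s⁻³·A⁻¹
Only (C) matches kg·m²·s⁻²·A⁻¹.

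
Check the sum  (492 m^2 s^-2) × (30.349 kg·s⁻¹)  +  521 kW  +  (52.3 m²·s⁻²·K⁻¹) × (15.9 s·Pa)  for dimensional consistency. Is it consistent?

Expand each in SI base units:
  (492 m^2 s^-2) × (30.349 kg·s⁻¹):  [m²·s⁻²] · [kg·s⁻¹] = kg·m²·s⁻³
  521 kW:  W = J·s⁻¹ = kg·m²·s⁻³
  (52.3 m²·s⁻²·K⁻¹) × (15.9 s·Pa):  [m²·s⁻²·K⁻¹] · [kg·m⁻¹·s⁻¹] = kg·m·s⁻³·K⁻¹
The terms do not share a single dimension (kg·m²·s⁻³ vs kg·m·s⁻³·K⁻¹).

No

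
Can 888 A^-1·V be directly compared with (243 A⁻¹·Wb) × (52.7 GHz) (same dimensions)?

Work out the base dimensions of each:
  888 A^-1·V:  V·A⁻¹ = J·C⁻¹·A⁻¹ = kg·m²·s⁻³·A⁻²
  (243 A⁻¹·Wb) × (52.7 GHz):  [kg·m²·s⁻²·A⁻²] · [s⁻¹] = kg·m²·s⁻³·A⁻²
Both are kg·m²·s⁻³·A⁻², so they have the same dimensions and can be added.

Yes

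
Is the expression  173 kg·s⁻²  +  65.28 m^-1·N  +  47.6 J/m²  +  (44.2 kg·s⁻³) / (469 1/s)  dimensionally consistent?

Yes

Work out the base dimensions of each:
  173 kg·s⁻²:  kg·s⁻²
  65.28 m^-1·N:  N·m⁻¹ = kg·m·s⁻²·m⁻¹ = kg·s⁻²
  47.6 J/m²:  J·m⁻² = N·m·m⁻² = kg·s⁻²
  (44.2 kg·s⁻³) / (469 1/s):  [kg·s⁻³] / [s⁻¹] = kg·s⁻²
Every term reduces to kg·s⁻².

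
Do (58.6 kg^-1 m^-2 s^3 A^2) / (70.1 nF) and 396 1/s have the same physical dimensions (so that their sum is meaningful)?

Yes

Work out the base dimensions of each:
  (58.6 kg^-1 m^-2 s^3 A^2) / (70.1 nF):  [kg⁻¹·m⁻²·s³·A²] / [kg⁻¹·m⁻²·s⁴·A²] = s⁻¹
  396 1/s:  s⁻¹
Both are s⁻¹, so they have the same dimensions and can be added.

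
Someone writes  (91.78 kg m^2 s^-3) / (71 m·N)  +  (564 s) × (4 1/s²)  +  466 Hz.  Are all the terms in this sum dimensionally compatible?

Reduce each to base SI dimensions:
  (91.78 kg m^2 s^-3) / (71 m·N):  [kg·m²·s⁻³] / [kg·m²·s⁻²] = s⁻¹
  (564 s) × (4 1/s²):  [s] · [s⁻²] = s⁻¹
  466 Hz:  Hz = s⁻¹
Every term reduces to s⁻¹.

Yes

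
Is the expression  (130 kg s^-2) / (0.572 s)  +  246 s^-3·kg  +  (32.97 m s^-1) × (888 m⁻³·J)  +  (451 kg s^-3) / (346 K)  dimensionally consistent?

No

Expand each in SI base units:
  (130 kg s^-2) / (0.572 s):  [kg·s⁻²] / [s] = kg·s⁻³
  246 s^-3·kg:  kg·s⁻³
  (32.97 m s^-1) × (888 m⁻³·J):  [m·s⁻¹] · [kg·m⁻¹·s⁻²] = kg·s⁻³
  (451 kg s^-3) / (346 K):  [kg·s⁻³] / [K] = kg·s⁻³·K⁻¹
The terms do not share a single dimension (kg·s⁻³ vs kg·s⁻³·K⁻¹).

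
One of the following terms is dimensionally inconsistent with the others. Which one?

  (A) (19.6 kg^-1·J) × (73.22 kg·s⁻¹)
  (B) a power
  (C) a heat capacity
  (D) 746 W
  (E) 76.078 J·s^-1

(C)

Expand each in SI base units:
  (A) [m²·s⁻²] · [kg·s⁻¹] = kg·m²·s⁻³
  (B) [power] = kg·m²·s⁻³
  (C) [heat capacity] = kg·m²·s⁻²·K⁻¹
  (D) W = J·s⁻¹ = kg·m²·s⁻³
  (E) J·s⁻¹ = N·m·s⁻¹ = kg·m²·s⁻³
All reduce to kg·m²·s⁻³ except (C), which is kg·m²·s⁻²·K⁻¹.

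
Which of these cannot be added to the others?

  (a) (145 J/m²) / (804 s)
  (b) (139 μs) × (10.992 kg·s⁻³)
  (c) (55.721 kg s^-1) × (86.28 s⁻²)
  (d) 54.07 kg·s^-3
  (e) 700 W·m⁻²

Reduce each to base SI dimensions:
  (a) [kg·s⁻²] / [s] = kg·s⁻³
  (b) [s] · [kg·s⁻³] = kg·s⁻²
  (c) [kg·s⁻¹] · [s⁻²] = kg·s⁻³
  (d) kg·s⁻³
  (e) W·m⁻² = J·s⁻¹·m⁻² = kg·s⁻³
All reduce to kg·s⁻³ except (b), which is kg·s⁻².

(b)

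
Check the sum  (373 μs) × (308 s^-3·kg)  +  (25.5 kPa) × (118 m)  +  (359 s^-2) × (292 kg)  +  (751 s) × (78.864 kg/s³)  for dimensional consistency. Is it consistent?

Expand each in SI base units:
  (373 μs) × (308 s^-3·kg):  [s] · [kg·s⁻³] = kg·s⁻²
  (25.5 kPa) × (118 m):  [kg·m⁻¹·s⁻²] · [m] = kg·s⁻²
  (359 s^-2) × (292 kg):  [s⁻²] · [kg] = kg·s⁻²
  (751 s) × (78.864 kg/s³):  [s] · [kg·s⁻³] = kg·s⁻²
Every term reduces to kg·s⁻².

Yes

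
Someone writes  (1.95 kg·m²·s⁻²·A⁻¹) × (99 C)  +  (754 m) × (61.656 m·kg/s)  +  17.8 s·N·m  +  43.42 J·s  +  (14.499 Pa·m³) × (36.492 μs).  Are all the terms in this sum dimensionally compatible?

Yes

Reduce each to base SI dimensions:
  (1.95 kg·m²·s⁻²·A⁻¹) × (99 C):  [kg·m²·s⁻²·A⁻¹] · [s·A] = kg·m²·s⁻¹
  (754 m) × (61.656 m·kg/s):  [m] · [kg·m·s⁻¹] = kg·m²·s⁻¹
  17.8 s·N·m:  N·m·s = kg·m·s⁻²·m·s = kg·m²·s⁻¹
  43.42 J·s:  J·s = N·m·s = kg·m²·s⁻¹
  (14.499 Pa·m³) × (36.492 μs):  [kg·m²·s⁻²] · [s] = kg·m²·s⁻¹
Every term reduces to kg·m²·s⁻¹.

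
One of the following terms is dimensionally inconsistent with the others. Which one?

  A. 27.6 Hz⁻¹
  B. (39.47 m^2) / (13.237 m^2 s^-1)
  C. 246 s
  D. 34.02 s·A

In SI base units:
  A. Hz⁻¹ = (s⁻¹)⁻¹ = s
  B. [m²] / [m²·s⁻¹] = s
  C. s
  D. A·s = s·A
All reduce to s except D., which is s·A.

D.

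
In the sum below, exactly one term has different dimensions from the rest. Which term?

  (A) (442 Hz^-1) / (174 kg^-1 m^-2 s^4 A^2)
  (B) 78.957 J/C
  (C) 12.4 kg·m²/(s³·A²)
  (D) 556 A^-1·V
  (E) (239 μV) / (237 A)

(B)

Dimensions:
  (A) [s] / [kg⁻¹·m⁻²·s⁴·A²] = kg·m²·s⁻³·A⁻²
  (B) J·C⁻¹ = N·m·(s·A)⁻¹ = kg·m²·s⁻³·A⁻¹
  (C) kg·m²·s⁻³·A⁻²
  (D) V·A⁻¹ = J·C⁻¹·A⁻¹ = kg·m²·s⁻³·A⁻²
  (E) [kg·m²·s⁻³·A⁻¹] / [A] = kg·m²·s⁻³·A⁻²
All reduce to kg·m²·s⁻³·A⁻² except (B), which is kg·m²·s⁻³·A⁻¹.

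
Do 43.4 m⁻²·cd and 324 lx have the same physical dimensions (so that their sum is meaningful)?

Expand each in SI base units:
  43.4 m⁻²·cd:  cd·m⁻² = m⁻²·cd
  324 lx:  lx = lm·m⁻² = m⁻²·cd
Both are m⁻²·cd, so they have the same dimensions and can be added.

Yes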